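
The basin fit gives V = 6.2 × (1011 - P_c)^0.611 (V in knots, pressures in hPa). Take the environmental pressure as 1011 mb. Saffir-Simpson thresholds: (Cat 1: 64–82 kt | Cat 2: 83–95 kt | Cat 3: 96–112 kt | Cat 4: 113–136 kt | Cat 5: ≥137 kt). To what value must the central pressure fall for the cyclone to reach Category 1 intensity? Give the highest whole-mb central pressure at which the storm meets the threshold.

Category 1 begins at V = 64 kt.
Required ΔP = (64/6.2)^(1/0.611) = 10.323^1.637 ≈ 45.63 mb.
P_c ≤ 1011 − 45.63 = 965.37, so the highest integer P_c is 965 mb.

965 mb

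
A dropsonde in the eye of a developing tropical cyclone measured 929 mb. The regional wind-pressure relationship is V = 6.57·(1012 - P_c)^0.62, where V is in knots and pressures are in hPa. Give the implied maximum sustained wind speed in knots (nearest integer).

102 kt

ΔP = 1012 − 929 = 83 mb.
83^0.62 ≈ 15.482.
V ≈ 6.57 × 15.482 ≈ 101.7 kt.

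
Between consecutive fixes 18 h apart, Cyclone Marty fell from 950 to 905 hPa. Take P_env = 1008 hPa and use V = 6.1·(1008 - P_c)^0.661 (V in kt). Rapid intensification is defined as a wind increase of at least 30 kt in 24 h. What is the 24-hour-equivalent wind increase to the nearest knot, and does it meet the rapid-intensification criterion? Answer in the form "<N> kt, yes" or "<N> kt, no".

V₁: ΔP = 58, V ≈ 6.1 × 58^0.661 ≈ 89.32 kt.
V₂: ΔP = 103, V ≈ 6.1 × 103^0.661 ≈ 130.56 kt.
ΔV over 18 h = 41.24 kt → 24 h equivalent = 41.24 × 24/18 ≈ 54.99 kt.
55 kt ≥ 30 kt ⇒ rapid intensification.

55 kt, yes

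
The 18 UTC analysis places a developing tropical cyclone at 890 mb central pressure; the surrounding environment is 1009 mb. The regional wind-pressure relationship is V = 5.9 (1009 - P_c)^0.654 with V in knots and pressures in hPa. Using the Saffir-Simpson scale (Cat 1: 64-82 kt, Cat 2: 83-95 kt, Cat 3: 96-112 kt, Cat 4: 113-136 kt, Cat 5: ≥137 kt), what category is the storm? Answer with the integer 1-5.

ΔP = 1009 − 890 = 119 mb.
V ≈ 5.9 × 119^0.654 = 5.9 × 22.77 ≈ 134 kt.
134 kt falls in the Category 4 band.

4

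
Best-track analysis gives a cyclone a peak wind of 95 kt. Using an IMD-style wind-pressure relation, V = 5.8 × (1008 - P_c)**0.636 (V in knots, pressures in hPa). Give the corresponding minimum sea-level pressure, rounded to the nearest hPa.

ΔP = (V / 5.8)^(1/0.636) = (95/5.8)^1.572.
95/5.8 = 16.379; 16.379^1.572 ≈ 81.15 hPa.
P_c = 1008 − 81.15 = 926.85 ≈ 927 hPa.

927 hPa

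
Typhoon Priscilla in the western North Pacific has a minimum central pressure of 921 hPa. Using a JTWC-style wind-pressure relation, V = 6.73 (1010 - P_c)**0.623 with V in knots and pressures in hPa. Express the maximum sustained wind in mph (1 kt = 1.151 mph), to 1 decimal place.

ΔP = 1010 − 921 = 89 hPa.
V ≈ 6.73 × 89^0.623 = 6.73 × 16.386 ≈ 110.277 kt.
110.277 × 1.151 ≈ 126.93 mph → 126.9 mph.

126.9 mph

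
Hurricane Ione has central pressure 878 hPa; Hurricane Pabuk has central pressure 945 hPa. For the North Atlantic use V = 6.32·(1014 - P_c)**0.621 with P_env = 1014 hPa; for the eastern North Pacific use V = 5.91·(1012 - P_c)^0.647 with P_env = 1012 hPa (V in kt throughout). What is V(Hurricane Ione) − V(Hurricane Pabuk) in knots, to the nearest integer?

44 kt

Hurricane Ione: ΔP = 136; V ≈ 6.32 × 136^0.621 ≈ 133.55 kt.
Hurricane Pabuk: ΔP = 67; V ≈ 5.91 × 67^0.647 ≈ 89.75 kt.
Difference ≈ 133.55 − 89.75 = 43.80 → 44 kt.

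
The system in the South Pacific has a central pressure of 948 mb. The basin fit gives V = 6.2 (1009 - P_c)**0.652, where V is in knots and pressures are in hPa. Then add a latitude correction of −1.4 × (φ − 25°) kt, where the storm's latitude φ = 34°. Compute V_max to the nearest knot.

ΔP = 1009 − 948 = 61 mb.
61^0.652 ≈ 14.589.
V ≈ 6.2 × 14.589 ≈ 90.5 kt.
Latitude correction: −1.4 × (34 − 25) = -12.6 kt.
Corrected V ≈ 77.9 kt → 78 kt.

78 kt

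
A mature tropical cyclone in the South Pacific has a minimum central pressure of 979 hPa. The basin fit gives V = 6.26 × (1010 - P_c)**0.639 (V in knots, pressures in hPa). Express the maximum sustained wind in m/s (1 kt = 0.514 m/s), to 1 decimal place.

28.9 m/s

ΔP = 1010 − 979 = 31 hPa.
V ≈ 6.26 × 31^0.639 = 6.26 × 8.974 ≈ 56.176 kt.
56.176 × 0.514 ≈ 28.87 m/s → 28.9 m/s.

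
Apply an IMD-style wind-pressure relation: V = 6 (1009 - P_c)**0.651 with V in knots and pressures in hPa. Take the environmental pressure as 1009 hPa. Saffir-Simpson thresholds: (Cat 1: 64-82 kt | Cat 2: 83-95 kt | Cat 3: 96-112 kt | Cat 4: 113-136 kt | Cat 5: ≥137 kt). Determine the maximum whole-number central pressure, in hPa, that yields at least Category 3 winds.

938 hPa

Category 3 begins at V = 96 kt.
Required ΔP = (96/6)^(1/0.651) = 16.000^1.536 ≈ 70.74 hPa.
P_c ≤ 1009 − 70.74 = 938.26, so the highest integer P_c is 938 hPa.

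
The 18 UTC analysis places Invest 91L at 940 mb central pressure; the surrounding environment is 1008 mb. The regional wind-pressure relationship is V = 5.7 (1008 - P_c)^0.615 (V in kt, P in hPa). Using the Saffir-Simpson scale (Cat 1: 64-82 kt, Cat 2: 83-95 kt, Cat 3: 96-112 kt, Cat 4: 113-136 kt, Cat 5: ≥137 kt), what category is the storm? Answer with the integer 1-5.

1

ΔP = 1008 − 940 = 68 mb.
V ≈ 5.7 × 68^0.615 = 5.7 × 13.40 ≈ 76 kt.
76 kt falls in the Category 1 band.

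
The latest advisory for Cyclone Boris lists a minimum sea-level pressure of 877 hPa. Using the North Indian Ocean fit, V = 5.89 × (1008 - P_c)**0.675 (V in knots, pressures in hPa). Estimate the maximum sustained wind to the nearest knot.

ΔP = 1008 − 877 = 131 hPa.
131^0.675 ≈ 26.863.
V ≈ 5.89 × 26.863 ≈ 158.2 kt.

158 kt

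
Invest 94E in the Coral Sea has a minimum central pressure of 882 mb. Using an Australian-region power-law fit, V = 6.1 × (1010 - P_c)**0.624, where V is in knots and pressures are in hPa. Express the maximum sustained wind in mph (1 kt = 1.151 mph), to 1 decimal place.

145.0 mph

ΔP = 1010 − 882 = 128 mb.
V ≈ 6.1 × 128^0.624 = 6.1 × 20.649 ≈ 125.959 kt.
125.959 × 1.151 ≈ 144.98 mph → 145.0 mph.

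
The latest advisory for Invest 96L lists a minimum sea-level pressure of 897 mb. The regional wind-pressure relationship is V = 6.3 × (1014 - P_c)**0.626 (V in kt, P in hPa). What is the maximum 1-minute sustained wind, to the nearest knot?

124 kt

ΔP = 1014 − 897 = 117 mb.
117^0.626 ≈ 19.710.
V ≈ 6.3 × 19.710 ≈ 124.2 kt.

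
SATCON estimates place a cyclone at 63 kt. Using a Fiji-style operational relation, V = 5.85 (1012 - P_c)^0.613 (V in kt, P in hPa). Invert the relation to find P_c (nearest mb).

ΔP = (V / 5.85)^(1/0.613) = (63/5.85)^1.631.
63/5.85 = 10.769; 10.769^1.631 ≈ 48.29 mb.
P_c = 1012 − 48.29 = 963.71 ≈ 964 mb.

964 mb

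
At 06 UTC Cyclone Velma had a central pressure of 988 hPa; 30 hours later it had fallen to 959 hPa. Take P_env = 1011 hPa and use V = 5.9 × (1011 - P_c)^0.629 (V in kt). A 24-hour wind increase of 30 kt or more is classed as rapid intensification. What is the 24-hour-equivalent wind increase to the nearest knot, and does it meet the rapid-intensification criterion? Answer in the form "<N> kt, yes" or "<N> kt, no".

V₁: ΔP = 23, V ≈ 5.9 × 23^0.629 ≈ 42.40 kt.
V₂: ΔP = 52, V ≈ 5.9 × 52^0.629 ≈ 70.83 kt.
ΔV over 30 h = 28.43 kt → 24 h equivalent = 28.43 × 24/30 ≈ 22.74 kt.
23 kt < 30 kt ⇒ not rapid intensification.

23 kt, no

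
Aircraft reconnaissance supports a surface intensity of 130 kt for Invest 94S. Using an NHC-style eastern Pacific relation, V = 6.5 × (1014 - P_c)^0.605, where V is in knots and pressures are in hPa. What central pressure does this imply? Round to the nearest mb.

873 mb

ΔP = (V / 6.5)^(1/0.605) = (130/6.5)^1.653.
130/6.5 = 20.000; 20.000^1.653 ≈ 141.40 mb.
P_c = 1014 − 141.40 = 872.60 ≈ 873 mb.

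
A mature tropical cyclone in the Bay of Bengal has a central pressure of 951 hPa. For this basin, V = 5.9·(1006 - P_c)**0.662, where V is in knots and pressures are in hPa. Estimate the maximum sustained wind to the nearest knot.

ΔP = 1006 − 951 = 55 hPa.
55^0.662 ≈ 14.195.
V ≈ 5.9 × 14.195 ≈ 83.7 kt.

84 kt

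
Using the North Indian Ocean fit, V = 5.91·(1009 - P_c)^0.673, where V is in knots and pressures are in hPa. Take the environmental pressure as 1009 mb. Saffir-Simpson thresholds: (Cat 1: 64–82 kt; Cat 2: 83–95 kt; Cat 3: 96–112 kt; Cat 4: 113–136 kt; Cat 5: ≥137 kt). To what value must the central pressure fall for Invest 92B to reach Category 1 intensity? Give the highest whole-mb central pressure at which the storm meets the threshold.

Category 1 begins at V = 64 kt.
Required ΔP = (64/5.91)^(1/0.673) = 10.829^1.486 ≈ 34.46 mb.
P_c ≤ 1009 − 34.46 = 974.54, so the highest integer P_c is 974 mb.

974 mb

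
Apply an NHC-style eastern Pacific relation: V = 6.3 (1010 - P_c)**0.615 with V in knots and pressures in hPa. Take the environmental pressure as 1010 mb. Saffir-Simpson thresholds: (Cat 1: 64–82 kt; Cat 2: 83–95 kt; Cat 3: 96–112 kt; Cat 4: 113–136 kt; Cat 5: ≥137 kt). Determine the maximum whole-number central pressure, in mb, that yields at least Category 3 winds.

926 mb

Category 3 begins at V = 96 kt.
Required ΔP = (96/6.3)^(1/0.615) = 15.238^1.626 ≈ 83.84 mb.
P_c ≤ 1010 − 83.84 = 926.16, so the highest integer P_c is 926 mb.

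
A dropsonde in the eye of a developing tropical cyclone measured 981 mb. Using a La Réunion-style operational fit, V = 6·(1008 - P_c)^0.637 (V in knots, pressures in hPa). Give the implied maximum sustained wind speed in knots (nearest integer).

49 kt

ΔP = 1008 − 981 = 27 mb.
27^0.637 ≈ 8.162.
V ≈ 6 × 8.162 ≈ 49.0 kt.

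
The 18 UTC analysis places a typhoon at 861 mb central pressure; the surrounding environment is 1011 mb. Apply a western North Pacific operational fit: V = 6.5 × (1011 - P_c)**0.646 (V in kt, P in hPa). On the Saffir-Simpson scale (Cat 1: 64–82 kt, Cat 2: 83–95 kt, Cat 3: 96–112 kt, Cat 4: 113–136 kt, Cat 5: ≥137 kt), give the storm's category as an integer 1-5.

ΔP = 1011 − 861 = 150 mb.
V ≈ 6.5 × 150^0.646 = 6.5 × 25.45 ≈ 165 kt.
165 kt falls in the Category 5 band.

5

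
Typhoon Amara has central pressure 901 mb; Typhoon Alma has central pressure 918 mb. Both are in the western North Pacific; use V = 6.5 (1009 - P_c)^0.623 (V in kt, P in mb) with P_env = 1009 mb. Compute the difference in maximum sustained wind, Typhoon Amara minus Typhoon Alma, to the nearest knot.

Typhoon Amara: ΔP = 108; V ≈ 6.5 × 108^0.623 ≈ 120.15 kt.
Typhoon Alma: ΔP = 91; V ≈ 6.5 × 91^0.623 ≈ 107.99 kt.
Difference ≈ 120.15 − 107.99 = 12.16 → 12 kt.

12 kt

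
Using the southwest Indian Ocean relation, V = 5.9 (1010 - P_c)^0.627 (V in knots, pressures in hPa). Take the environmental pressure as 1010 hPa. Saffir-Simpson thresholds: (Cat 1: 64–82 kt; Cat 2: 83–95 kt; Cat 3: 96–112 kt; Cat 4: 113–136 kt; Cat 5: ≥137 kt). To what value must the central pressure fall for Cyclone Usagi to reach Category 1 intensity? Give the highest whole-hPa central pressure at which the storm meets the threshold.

Category 1 begins at V = 64 kt.
Required ΔP = (64/5.9)^(1/0.627) = 10.847^1.595 ≈ 44.80 hPa.
P_c ≤ 1010 − 44.80 = 965.20, so the highest integer P_c is 965 hPa.

965 hPa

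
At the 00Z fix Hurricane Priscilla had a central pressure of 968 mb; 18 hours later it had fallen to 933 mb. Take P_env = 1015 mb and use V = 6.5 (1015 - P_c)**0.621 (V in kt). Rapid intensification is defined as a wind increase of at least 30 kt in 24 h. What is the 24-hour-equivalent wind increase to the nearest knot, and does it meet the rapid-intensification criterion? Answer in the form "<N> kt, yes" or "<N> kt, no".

39 kt, yes

V₁: ΔP = 47, V ≈ 6.5 × 47^0.621 ≈ 71.00 kt.
V₂: ΔP = 82, V ≈ 6.5 × 82^0.621 ≈ 100.32 kt.
ΔV over 18 h = 29.32 kt → 24 h equivalent = 29.32 × 24/18 ≈ 39.09 kt.
39 kt ≥ 30 kt ⇒ rapid intensification.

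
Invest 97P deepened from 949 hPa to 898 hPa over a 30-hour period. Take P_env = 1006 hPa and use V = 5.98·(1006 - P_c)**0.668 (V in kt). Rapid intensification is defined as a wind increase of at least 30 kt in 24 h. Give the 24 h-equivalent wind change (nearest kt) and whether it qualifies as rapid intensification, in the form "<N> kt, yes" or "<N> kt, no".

38 kt, yes

V₁: ΔP = 57, V ≈ 5.98 × 57^0.668 ≈ 89.05 kt.
V₂: ΔP = 108, V ≈ 5.98 × 108^0.668 ≈ 136.47 kt.
ΔV over 30 h = 47.42 kt → 24 h equivalent = 47.42 × 24/30 ≈ 37.94 kt.
38 kt ≥ 30 kt ⇒ rapid intensification.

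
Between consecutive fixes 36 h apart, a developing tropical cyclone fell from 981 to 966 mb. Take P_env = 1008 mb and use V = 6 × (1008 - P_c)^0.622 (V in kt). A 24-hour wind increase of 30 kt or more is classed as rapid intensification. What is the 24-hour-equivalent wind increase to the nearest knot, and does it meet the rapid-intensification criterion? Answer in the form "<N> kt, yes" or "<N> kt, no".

V₁: ΔP = 27, V ≈ 6 × 27^0.622 ≈ 46.61 kt.
V₂: ΔP = 42, V ≈ 6 × 42^0.622 ≈ 61.35 kt.
ΔV over 36 h = 14.74 kt → 24 h equivalent = 14.74 × 24/36 ≈ 9.83 kt.
10 kt < 30 kt ⇒ not rapid intensification.

10 kt, no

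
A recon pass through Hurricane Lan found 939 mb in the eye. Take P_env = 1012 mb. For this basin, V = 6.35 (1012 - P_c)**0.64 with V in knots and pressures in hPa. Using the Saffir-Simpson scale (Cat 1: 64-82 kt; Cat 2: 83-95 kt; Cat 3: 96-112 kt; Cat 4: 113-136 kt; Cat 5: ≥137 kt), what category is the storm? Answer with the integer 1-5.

3

ΔP = 1012 − 939 = 73 mb.
V ≈ 6.35 × 73^0.64 = 6.35 × 15.58 ≈ 99 kt.
99 kt falls in the Category 3 band.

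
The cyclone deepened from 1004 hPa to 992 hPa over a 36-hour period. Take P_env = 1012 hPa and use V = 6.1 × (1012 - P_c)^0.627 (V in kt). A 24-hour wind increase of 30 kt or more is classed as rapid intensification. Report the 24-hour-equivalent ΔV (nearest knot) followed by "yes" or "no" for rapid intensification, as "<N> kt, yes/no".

12 kt, no

V₁: ΔP = 8, V ≈ 6.1 × 8^0.627 ≈ 22.47 kt.
V₂: ΔP = 20, V ≈ 6.1 × 20^0.627 ≈ 39.91 kt.
ΔV over 36 h = 17.44 kt → 24 h equivalent = 17.44 × 24/36 ≈ 11.63 kt.
12 kt < 30 kt ⇒ not rapid intensification.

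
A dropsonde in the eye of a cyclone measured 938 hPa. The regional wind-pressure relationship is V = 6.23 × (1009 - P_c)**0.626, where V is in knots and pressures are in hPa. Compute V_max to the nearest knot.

ΔP = 1009 − 938 = 71 hPa.
71^0.626 ≈ 14.417.
V ≈ 6.23 × 14.417 ≈ 89.8 kt.

90 kt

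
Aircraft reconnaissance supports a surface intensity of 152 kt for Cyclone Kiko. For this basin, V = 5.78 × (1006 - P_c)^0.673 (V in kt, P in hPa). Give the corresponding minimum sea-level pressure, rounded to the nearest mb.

ΔP = (V / 5.78)^(1/0.673) = (152/5.78)^1.486.
152/5.78 = 26.298; 26.298^1.486 ≈ 128.77 mb.
P_c = 1006 − 128.77 = 877.23 ≈ 877 mb.

877 mb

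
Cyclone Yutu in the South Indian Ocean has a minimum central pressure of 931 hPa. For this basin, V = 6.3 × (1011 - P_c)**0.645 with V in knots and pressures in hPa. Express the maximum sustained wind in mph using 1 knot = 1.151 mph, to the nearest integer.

ΔP = 1011 − 931 = 80 hPa.
V ≈ 6.3 × 80^0.645 = 6.3 × 16.885 ≈ 106.374 kt.
106.374 × 1.151 ≈ 122.44 mph → 122 mph.

122 mph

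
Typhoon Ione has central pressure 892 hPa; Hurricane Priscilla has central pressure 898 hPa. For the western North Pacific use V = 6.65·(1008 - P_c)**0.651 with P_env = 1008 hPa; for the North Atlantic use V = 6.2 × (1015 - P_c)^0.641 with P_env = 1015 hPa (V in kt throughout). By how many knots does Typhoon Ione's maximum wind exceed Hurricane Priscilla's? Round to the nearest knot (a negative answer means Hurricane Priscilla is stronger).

Typhoon Ione: ΔP = 116; V ≈ 6.65 × 116^0.651 ≈ 146.82 kt.
Hurricane Priscilla: ΔP = 117; V ≈ 6.2 × 117^0.641 ≈ 131.25 kt.
Difference ≈ 146.82 − 131.25 = 15.57 → 16 kt.

16 kt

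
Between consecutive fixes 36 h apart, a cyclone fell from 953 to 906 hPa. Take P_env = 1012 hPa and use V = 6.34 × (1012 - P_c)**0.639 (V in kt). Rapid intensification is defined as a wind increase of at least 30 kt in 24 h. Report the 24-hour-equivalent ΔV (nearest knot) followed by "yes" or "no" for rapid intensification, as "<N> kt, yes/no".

26 kt, no

V₁: ΔP = 59, V ≈ 6.34 × 59^0.639 ≈ 85.83 kt.
V₂: ΔP = 106, V ≈ 6.34 × 106^0.639 ≈ 124.81 kt.
ΔV over 36 h = 38.98 kt → 24 h equivalent = 38.98 × 24/36 ≈ 25.99 kt.
26 kt < 30 kt ⇒ not rapid intensification.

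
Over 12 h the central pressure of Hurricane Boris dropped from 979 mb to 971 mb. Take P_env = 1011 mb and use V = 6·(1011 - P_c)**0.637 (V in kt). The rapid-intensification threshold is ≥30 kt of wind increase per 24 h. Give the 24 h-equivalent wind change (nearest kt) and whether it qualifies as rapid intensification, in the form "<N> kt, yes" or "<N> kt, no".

V₁: ΔP = 32, V ≈ 6 × 32^0.637 ≈ 54.57 kt.
V₂: ΔP = 40, V ≈ 6 × 40^0.637 ≈ 62.90 kt.
ΔV over 12 h = 8.33 kt → 24 h equivalent = 8.33 × 24/12 ≈ 16.66 kt.
17 kt < 30 kt ⇒ not rapid intensification.

17 kt, no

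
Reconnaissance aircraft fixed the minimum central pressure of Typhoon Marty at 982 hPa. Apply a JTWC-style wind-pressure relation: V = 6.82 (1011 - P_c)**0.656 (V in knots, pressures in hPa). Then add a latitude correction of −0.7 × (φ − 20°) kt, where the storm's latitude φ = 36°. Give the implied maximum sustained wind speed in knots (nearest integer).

ΔP = 1011 − 982 = 29 hPa.
29^0.656 ≈ 9.106.
V ≈ 6.82 × 9.106 ≈ 62.1 kt.
Latitude correction: −0.7 × (36 − 20) = -11.2 kt.
Corrected V ≈ 50.9 kt → 51 kt.

51 kt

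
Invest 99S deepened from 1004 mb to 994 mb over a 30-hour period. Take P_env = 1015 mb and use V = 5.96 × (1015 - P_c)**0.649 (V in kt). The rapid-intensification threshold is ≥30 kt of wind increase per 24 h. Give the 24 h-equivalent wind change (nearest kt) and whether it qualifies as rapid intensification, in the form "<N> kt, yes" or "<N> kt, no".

V₁: ΔP = 11, V ≈ 5.96 × 11^0.649 ≈ 28.26 kt.
V₂: ΔP = 21, V ≈ 5.96 × 21^0.649 ≈ 42.99 kt.
ΔV over 30 h = 14.73 kt → 24 h equivalent = 14.73 × 24/30 ≈ 11.78 kt.
12 kt < 30 kt ⇒ not rapid intensification.

12 kt, no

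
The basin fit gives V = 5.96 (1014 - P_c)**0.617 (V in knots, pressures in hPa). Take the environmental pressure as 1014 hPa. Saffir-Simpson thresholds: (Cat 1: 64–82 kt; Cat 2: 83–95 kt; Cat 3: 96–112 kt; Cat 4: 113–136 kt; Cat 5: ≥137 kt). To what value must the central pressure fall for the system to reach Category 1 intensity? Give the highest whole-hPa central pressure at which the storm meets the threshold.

967 hPa

Category 1 begins at V = 64 kt.
Required ΔP = (64/5.96)^(1/0.617) = 10.738^1.621 ≈ 46.87 hPa.
P_c ≤ 1014 − 46.87 = 967.13, so the highest integer P_c is 967 hPa.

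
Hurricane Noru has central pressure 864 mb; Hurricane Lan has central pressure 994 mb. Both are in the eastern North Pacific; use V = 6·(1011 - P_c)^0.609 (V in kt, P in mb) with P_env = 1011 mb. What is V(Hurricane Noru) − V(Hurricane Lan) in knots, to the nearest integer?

Hurricane Noru: ΔP = 147; V ≈ 6 × 147^0.609 ≈ 125.33 kt.
Hurricane Lan: ΔP = 17; V ≈ 6 × 17^0.609 ≈ 33.69 kt.
Difference ≈ 125.33 − 33.69 = 91.64 → 92 kt.

92 kt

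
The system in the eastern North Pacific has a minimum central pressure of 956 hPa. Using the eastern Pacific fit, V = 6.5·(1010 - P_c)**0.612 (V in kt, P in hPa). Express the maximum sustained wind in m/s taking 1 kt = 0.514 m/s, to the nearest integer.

ΔP = 1010 − 956 = 54 hPa.
V ≈ 6.5 × 54^0.612 = 6.5 × 11.487 ≈ 74.669 kt.
74.669 × 0.514 ≈ 38.38 m/s → 38 m/s.

38 m/s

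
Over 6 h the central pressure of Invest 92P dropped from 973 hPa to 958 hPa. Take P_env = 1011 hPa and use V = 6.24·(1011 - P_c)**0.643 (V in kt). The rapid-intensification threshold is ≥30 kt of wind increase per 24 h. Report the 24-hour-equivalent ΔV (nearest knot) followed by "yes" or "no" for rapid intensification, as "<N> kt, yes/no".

V₁: ΔP = 38, V ≈ 6.24 × 38^0.643 ≈ 64.71 kt.
V₂: ΔP = 53, V ≈ 6.24 × 53^0.643 ≈ 80.15 kt.
ΔV over 6 h = 15.44 kt → 24 h equivalent = 15.44 × 24/6 ≈ 61.76 kt.
62 kt ≥ 30 kt ⇒ rapid intensification.

62 kt, yes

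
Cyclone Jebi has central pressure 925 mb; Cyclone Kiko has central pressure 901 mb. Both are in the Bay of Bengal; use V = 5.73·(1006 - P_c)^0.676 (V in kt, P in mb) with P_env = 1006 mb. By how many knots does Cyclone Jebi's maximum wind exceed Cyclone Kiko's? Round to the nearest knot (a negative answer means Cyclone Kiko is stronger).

Cyclone Jebi: ΔP = 81; V ≈ 5.73 × 81^0.676 ≈ 111.76 kt.
Cyclone Kiko: ΔP = 105; V ≈ 5.73 × 105^0.676 ≈ 133.19 kt.
Difference ≈ 111.76 − 133.19 = -21.43 → -21 kt.

-21 kt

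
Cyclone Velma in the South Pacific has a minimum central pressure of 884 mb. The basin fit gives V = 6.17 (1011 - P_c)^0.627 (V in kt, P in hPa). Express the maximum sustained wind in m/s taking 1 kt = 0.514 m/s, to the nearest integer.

66 m/s

ΔP = 1011 − 884 = 127 mb.
V ≈ 6.17 × 127^0.627 = 6.17 × 20.849 ≈ 128.638 kt.
128.638 × 0.514 ≈ 66.12 m/s → 66 m/s.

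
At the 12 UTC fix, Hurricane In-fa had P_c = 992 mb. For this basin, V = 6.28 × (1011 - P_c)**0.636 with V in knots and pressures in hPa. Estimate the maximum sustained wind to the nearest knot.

41 kt

ΔP = 1011 − 992 = 19 mb.
19^0.636 ≈ 6.506.
V ≈ 6.28 × 6.506 ≈ 40.9 kt.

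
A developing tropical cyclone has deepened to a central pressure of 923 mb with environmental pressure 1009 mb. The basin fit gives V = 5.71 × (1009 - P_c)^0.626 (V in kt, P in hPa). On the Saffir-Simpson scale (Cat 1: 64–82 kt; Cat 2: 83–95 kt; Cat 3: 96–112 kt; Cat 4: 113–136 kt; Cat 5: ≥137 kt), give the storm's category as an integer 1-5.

2

ΔP = 1009 − 923 = 86 mb.
V ≈ 5.71 × 86^0.626 = 5.71 × 16.26 ≈ 93 kt.
93 kt falls in the Category 2 band.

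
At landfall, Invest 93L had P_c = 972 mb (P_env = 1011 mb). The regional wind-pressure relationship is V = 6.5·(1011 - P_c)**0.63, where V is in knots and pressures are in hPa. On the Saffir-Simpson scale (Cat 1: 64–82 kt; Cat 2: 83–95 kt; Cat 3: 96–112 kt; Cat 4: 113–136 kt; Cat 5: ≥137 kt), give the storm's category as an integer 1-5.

ΔP = 1011 − 972 = 39 mb.
V ≈ 6.5 × 39^0.63 = 6.5 × 10.05 ≈ 65 kt.
65 kt falls in the Category 1 band.

1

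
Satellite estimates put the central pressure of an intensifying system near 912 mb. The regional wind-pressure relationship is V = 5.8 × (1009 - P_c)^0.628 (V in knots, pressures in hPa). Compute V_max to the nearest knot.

103 kt

ΔP = 1009 − 912 = 97 mb.
97^0.628 ≈ 17.689.
V ≈ 5.8 × 17.689 ≈ 102.6 kt.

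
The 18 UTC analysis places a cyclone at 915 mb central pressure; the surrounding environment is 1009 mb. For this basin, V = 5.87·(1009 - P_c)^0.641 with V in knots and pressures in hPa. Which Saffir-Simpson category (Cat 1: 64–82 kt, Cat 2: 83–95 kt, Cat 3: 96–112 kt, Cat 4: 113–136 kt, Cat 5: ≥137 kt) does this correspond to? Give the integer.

ΔP = 1009 − 915 = 94 mb.
V ≈ 5.87 × 94^0.641 = 5.87 × 18.40 ≈ 108 kt.
108 kt falls in the Category 3 band.

3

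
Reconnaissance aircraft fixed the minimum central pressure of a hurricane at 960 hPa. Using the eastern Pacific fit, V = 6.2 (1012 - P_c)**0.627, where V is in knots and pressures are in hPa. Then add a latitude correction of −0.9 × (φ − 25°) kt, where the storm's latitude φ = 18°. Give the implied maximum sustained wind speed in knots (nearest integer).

ΔP = 1012 − 960 = 52 hPa.
52^0.627 ≈ 11.911.
V ≈ 6.2 × 11.911 ≈ 73.8 kt.
Latitude correction: −0.9 × (18 − 25) = 6.3 kt.
Corrected V ≈ 80.1 kt → 80 kt.

80 kt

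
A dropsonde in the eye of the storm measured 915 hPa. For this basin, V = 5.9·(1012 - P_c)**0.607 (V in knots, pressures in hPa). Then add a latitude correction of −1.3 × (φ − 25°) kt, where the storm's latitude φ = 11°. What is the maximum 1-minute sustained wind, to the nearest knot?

113 kt

ΔP = 1012 − 915 = 97 hPa.
97^0.607 ≈ 16.068.
V ≈ 5.9 × 16.068 ≈ 94.8 kt.
Latitude correction: −1.3 × (11 − 25) = 18.2 kt.
Corrected V ≈ 113 kt → 113 kt.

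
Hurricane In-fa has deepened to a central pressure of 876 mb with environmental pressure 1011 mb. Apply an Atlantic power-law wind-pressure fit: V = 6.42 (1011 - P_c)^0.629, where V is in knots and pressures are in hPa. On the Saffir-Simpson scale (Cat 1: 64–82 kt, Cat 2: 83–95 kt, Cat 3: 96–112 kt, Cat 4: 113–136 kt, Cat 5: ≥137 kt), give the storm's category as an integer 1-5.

5

ΔP = 1011 − 876 = 135 mb.
V ≈ 6.42 × 135^0.629 = 6.42 × 21.88 ≈ 140 kt.
140 kt falls in the Category 5 band.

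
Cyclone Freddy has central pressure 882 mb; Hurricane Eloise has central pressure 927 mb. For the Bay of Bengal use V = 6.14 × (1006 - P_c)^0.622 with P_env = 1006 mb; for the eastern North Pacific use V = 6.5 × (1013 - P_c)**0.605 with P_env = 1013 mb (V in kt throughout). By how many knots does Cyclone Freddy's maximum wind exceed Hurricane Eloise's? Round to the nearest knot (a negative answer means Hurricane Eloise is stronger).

27 kt

Cyclone Freddy: ΔP = 124; V ≈ 6.14 × 124^0.622 ≈ 123.11 kt.
Hurricane Eloise: ΔP = 86; V ≈ 6.5 × 86^0.605 ≈ 96.22 kt.
Difference ≈ 123.11 − 96.22 = 26.89 → 27 kt.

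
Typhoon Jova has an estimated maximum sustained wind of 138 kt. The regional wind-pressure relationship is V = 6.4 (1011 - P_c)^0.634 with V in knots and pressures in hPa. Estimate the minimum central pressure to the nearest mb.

ΔP = (V / 6.4)^(1/0.634) = (138/6.4)^1.577.
138/6.4 = 21.562; 21.562^1.577 ≈ 126.95 mb.
P_c = 1011 − 126.95 = 884.05 ≈ 884 mb.

884 mb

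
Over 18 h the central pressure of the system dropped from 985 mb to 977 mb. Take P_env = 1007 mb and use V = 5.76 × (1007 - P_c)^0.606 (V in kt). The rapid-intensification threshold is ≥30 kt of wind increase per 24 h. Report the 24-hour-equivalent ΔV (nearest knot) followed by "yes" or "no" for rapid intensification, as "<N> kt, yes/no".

10 kt, no

V₁: ΔP = 22, V ≈ 5.76 × 22^0.606 ≈ 37.49 kt.
V₂: ΔP = 30, V ≈ 5.76 × 30^0.606 ≈ 45.24 kt.
ΔV over 18 h = 7.75 kt → 24 h equivalent = 7.75 × 24/18 ≈ 10.33 kt.
10 kt < 30 kt ⇒ not rapid intensification.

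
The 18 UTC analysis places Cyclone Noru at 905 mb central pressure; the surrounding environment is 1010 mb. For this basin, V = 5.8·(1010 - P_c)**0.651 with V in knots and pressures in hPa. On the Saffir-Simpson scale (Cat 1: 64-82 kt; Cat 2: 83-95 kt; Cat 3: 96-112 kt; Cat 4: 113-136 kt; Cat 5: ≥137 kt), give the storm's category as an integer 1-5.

4

ΔP = 1010 − 905 = 105 mb.
V ≈ 5.8 × 105^0.651 = 5.8 × 20.69 ≈ 120 kt.
120 kt falls in the Category 4 band.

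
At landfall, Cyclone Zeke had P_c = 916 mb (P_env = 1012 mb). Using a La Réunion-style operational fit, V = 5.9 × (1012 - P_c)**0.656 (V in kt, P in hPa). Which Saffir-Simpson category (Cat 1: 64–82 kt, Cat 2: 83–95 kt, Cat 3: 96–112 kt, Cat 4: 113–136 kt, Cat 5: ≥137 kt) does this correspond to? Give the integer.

4

ΔP = 1012 − 916 = 96 mb.
V ≈ 5.9 × 96^0.656 = 5.9 × 19.97 ≈ 118 kt.
118 kt falls in the Category 4 band.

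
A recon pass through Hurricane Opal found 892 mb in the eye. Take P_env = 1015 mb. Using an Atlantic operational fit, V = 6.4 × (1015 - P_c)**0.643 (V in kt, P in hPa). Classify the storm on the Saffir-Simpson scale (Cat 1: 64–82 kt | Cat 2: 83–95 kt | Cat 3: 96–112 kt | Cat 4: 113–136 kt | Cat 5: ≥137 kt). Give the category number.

5

ΔP = 1015 − 892 = 123 mb.
V ≈ 6.4 × 123^0.643 = 6.4 × 22.07 ≈ 141 kt.
141 kt falls in the Category 5 band.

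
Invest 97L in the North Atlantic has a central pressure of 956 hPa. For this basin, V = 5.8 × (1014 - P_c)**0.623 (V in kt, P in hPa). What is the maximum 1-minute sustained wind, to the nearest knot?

ΔP = 1014 − 956 = 58 hPa.
58^0.623 ≈ 12.549.
V ≈ 5.8 × 12.549 ≈ 72.8 kt.

73 kt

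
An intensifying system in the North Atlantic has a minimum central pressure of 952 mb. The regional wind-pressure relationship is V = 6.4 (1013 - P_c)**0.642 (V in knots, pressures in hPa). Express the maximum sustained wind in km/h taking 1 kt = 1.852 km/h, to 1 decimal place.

166.0 km/h

ΔP = 1013 − 952 = 61 mb.
V ≈ 6.4 × 61^0.642 = 6.4 × 14.002 ≈ 89.611 kt.
89.611 × 1.852 ≈ 165.96 km/h → 166.0 km/h.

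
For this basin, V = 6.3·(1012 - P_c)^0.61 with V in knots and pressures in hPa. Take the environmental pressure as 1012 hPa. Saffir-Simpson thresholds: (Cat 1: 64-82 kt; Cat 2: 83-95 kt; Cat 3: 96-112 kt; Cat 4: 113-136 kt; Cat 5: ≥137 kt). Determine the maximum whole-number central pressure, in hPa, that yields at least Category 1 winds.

967 hPa

Category 1 begins at V = 64 kt.
Required ΔP = (64/6.3)^(1/0.61) = 10.159^1.639 ≈ 44.73 hPa.
P_c ≤ 1012 − 44.73 = 967.27, so the highest integer P_c is 967 hPa.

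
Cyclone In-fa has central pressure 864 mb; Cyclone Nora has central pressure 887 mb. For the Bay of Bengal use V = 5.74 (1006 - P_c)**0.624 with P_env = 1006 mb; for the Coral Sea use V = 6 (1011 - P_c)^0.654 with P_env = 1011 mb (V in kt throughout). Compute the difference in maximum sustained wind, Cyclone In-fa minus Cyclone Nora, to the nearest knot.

-14 kt

Cyclone In-fa: ΔP = 142; V ≈ 5.74 × 142^0.624 ≈ 126.46 kt.
Cyclone Nora: ΔP = 124; V ≈ 6 × 124^0.654 ≈ 140.36 kt.
Difference ≈ 126.46 − 140.36 = -13.90 → -14 kt.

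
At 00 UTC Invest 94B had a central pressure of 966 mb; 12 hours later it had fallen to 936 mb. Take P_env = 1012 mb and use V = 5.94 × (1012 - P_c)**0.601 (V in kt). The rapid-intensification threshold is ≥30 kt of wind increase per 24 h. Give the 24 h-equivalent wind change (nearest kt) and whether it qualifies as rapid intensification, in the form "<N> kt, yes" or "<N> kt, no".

42 kt, yes

V₁: ΔP = 46, V ≈ 5.94 × 46^0.601 ≈ 59.31 kt.
V₂: ΔP = 76, V ≈ 5.94 × 76^0.601 ≈ 80.20 kt.
ΔV over 12 h = 20.89 kt → 24 h equivalent = 20.89 × 24/12 ≈ 41.78 kt.
42 kt ≥ 30 kt ⇒ rapid intensification.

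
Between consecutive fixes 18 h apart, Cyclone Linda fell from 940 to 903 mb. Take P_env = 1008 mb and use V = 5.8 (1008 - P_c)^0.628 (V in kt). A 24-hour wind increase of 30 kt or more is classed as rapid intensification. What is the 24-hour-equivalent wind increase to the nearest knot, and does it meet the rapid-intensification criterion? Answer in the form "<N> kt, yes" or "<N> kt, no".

V₁: ΔP = 68, V ≈ 5.8 × 68^0.628 ≈ 82.08 kt.
V₂: ΔP = 105, V ≈ 5.8 × 105^0.628 ≈ 107.83 kt.
ΔV over 18 h = 25.75 kt → 24 h equivalent = 25.75 × 24/18 ≈ 34.33 kt.
34 kt ≥ 30 kt ⇒ rapid intensification.

34 kt, yes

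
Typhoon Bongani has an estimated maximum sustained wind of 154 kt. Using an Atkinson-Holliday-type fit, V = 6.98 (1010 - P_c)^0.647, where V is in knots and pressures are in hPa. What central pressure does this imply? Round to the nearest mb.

891 mb

ΔP = (V / 6.98)^(1/0.647) = (154/6.98)^1.546.
154/6.98 = 22.063; 22.063^1.546 ≈ 119.33 mb.
P_c = 1010 − 119.33 = 890.67 ≈ 891 mb.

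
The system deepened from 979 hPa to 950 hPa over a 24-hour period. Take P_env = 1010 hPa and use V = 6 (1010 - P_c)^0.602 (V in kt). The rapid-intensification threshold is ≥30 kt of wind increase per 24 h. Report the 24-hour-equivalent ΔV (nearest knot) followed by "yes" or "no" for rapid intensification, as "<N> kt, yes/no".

V₁: ΔP = 31, V ≈ 6 × 31^0.602 ≈ 47.42 kt.
V₂: ΔP = 60, V ≈ 6 × 60^0.602 ≈ 70.57 kt.
ΔV over 24 h = 23.15 kt → 24 h equivalent = 23.15 × 24/24 ≈ 23.15 kt.
23 kt < 30 kt ⇒ not rapid intensification.

23 kt, no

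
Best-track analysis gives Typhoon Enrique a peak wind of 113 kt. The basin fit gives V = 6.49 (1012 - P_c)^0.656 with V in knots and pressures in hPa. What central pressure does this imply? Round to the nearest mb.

934 mb

ΔP = (V / 6.49)^(1/0.656) = (113/6.49)^1.524.
113/6.49 = 17.411; 17.411^1.524 ≈ 77.90 mb.
P_c = 1012 − 77.90 = 934.10 ≈ 934 mb.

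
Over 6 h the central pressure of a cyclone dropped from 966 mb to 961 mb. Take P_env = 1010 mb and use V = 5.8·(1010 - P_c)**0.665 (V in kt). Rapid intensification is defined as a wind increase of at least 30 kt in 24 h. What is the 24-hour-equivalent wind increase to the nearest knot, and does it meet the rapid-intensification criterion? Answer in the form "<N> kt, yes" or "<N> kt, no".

21 kt, no

V₁: ΔP = 44, V ≈ 5.8 × 44^0.665 ≈ 71.83 kt.
V₂: ΔP = 49, V ≈ 5.8 × 49^0.665 ≈ 77.16 kt.
ΔV over 6 h = 5.33 kt → 24 h equivalent = 5.33 × 24/6 ≈ 21.32 kt.
21 kt < 30 kt ⇒ not rapid intensification.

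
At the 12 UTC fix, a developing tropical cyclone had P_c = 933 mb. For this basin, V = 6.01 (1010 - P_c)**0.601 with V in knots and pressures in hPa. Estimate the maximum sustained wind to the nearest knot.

ΔP = 1010 − 933 = 77 mb.
77^0.601 ≈ 13.608.
V ≈ 6.01 × 13.608 ≈ 81.8 kt.

82 kt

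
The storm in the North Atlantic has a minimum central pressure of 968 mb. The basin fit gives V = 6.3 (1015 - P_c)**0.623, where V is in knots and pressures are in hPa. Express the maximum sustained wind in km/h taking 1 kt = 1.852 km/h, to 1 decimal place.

128.4 km/h

ΔP = 1015 − 968 = 47 mb.
V ≈ 6.3 × 47^0.623 = 6.3 × 11.008 ≈ 69.352 kt.
69.352 × 1.852 ≈ 128.44 km/h → 128.4 km/h.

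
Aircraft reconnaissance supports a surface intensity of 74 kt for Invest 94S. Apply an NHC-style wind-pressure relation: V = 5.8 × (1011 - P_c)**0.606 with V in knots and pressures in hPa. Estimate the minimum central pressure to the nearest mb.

944 mb

ΔP = (V / 5.8)^(1/0.606) = (74/5.8)^1.650.
74/5.8 = 12.759; 12.759^1.650 ≈ 66.80 mb.
P_c = 1011 − 66.80 = 944.20 ≈ 944 mb.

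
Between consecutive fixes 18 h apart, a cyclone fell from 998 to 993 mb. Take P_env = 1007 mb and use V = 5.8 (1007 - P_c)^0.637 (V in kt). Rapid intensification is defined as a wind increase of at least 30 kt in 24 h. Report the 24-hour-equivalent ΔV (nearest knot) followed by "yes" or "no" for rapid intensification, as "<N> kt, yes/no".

10 kt, no

V₁: ΔP = 9, V ≈ 5.8 × 9^0.637 ≈ 23.51 kt.
V₂: ΔP = 14, V ≈ 5.8 × 14^0.637 ≈ 31.15 kt.
ΔV over 18 h = 7.64 kt → 24 h equivalent = 7.64 × 24/18 ≈ 10.19 kt.
10 kt < 30 kt ⇒ not rapid intensification.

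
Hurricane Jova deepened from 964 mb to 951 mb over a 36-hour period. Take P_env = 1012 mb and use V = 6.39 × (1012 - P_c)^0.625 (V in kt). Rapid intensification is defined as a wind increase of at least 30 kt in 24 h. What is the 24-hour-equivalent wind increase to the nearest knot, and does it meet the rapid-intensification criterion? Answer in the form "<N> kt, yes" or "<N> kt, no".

8 kt, no

V₁: ΔP = 48, V ≈ 6.39 × 48^0.625 ≈ 71.83 kt.
V₂: ΔP = 61, V ≈ 6.39 × 61^0.625 ≈ 83.43 kt.
ΔV over 36 h = 11.60 kt → 24 h equivalent = 11.60 × 24/36 ≈ 7.73 kt.
8 kt < 30 kt ⇒ not rapid intensification.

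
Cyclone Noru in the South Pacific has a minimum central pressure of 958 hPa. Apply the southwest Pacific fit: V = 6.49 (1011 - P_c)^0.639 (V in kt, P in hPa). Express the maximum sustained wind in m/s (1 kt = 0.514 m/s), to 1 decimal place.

ΔP = 1011 − 958 = 53 hPa.
V ≈ 6.49 × 53^0.639 = 6.49 × 12.642 ≈ 82.046 kt.
82.046 × 0.514 ≈ 42.17 m/s → 42.2 m/s.

42.2 m/s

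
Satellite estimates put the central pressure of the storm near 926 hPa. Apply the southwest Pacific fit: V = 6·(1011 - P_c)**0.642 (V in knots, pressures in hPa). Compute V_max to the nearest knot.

104 kt

ΔP = 1011 − 926 = 85 hPa.
85^0.642 ≈ 17.326.
V ≈ 6 × 17.326 ≈ 104.0 kt.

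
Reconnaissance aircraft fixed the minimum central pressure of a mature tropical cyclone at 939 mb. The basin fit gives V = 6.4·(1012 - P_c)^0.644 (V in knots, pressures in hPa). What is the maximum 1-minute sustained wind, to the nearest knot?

ΔP = 1012 − 939 = 73 mb.
73^0.644 ≈ 15.848.
V ≈ 6.4 × 15.848 ≈ 101.4 kt.

101 kt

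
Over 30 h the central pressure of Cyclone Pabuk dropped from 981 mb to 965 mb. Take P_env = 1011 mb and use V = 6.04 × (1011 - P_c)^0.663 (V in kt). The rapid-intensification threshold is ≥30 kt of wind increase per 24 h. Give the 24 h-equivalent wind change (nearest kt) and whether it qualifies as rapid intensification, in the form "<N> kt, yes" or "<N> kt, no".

15 kt, no

V₁: ΔP = 30, V ≈ 6.04 × 30^0.663 ≈ 57.59 kt.
V₂: ΔP = 46, V ≈ 6.04 × 46^0.663 ≈ 76.46 kt.
ΔV over 30 h = 18.87 kt → 24 h equivalent = 18.87 × 24/30 ≈ 15.10 kt.
15 kt < 30 kt ⇒ not rapid intensification.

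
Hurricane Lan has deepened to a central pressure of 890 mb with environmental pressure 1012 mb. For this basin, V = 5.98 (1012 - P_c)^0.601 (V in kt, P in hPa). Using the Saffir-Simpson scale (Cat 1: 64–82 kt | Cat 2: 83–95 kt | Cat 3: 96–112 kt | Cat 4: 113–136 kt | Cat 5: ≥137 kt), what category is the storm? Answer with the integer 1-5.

ΔP = 1012 − 890 = 122 mb.
V ≈ 5.98 × 122^0.601 = 5.98 × 17.94 ≈ 107 kt.
107 kt falls in the Category 3 band.

3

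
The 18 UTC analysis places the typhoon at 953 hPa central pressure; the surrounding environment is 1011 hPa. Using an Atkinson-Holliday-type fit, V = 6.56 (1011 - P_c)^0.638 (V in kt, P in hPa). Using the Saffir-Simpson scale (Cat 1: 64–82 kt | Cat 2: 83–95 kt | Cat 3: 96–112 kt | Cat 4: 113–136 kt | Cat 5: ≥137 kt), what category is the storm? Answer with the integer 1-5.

2

ΔP = 1011 − 953 = 58 hPa.
V ≈ 6.56 × 58^0.638 = 6.56 × 13.34 ≈ 87 kt.
87 kt falls in the Category 2 band.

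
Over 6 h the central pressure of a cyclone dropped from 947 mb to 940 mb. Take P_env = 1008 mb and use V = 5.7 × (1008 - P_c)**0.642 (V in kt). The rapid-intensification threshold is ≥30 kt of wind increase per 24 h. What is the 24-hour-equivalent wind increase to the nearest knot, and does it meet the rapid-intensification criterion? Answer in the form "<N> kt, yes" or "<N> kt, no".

V₁: ΔP = 61, V ≈ 5.7 × 61^0.642 ≈ 79.81 kt.
V₂: ΔP = 68, V ≈ 5.7 × 68^0.642 ≈ 85.57 kt.
ΔV over 6 h = 5.76 kt → 24 h equivalent = 5.76 × 24/6 ≈ 23.04 kt.
23 kt < 30 kt ⇒ not rapid intensification.

23 kt, no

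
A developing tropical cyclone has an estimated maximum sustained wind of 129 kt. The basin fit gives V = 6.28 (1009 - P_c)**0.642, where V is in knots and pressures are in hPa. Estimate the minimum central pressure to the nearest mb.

898 mb

ΔP = (V / 6.28)^(1/0.642) = (129/6.28)^1.558.
129/6.28 = 20.541; 20.541^1.558 ≈ 110.81 mb.
P_c = 1009 − 110.81 = 898.19 ≈ 898 mb.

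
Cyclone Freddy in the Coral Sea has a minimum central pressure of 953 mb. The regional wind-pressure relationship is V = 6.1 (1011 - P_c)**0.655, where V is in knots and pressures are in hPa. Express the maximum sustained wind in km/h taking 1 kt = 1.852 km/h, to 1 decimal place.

161.4 km/h

ΔP = 1011 − 953 = 58 mb.
V ≈ 6.1 × 58^0.655 = 6.1 × 14.290 ≈ 87.172 kt.
87.172 × 1.852 ≈ 161.44 km/h → 161.4 km/h.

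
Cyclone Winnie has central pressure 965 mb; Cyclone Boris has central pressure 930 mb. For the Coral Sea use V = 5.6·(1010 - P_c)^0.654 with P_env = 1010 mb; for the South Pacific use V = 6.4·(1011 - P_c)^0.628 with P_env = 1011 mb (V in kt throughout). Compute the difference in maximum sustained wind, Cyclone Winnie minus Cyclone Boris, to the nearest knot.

-34 kt

Cyclone Winnie: ΔP = 45; V ≈ 5.6 × 45^0.654 ≈ 67.51 kt.
Cyclone Boris: ΔP = 81; V ≈ 6.4 × 81^0.628 ≈ 101.09 kt.
Difference ≈ 67.51 − 101.09 = -33.58 → -34 kt.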